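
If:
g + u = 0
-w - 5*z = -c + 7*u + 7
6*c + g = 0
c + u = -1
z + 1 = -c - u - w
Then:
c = -1/7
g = 6/7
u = -6/7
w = 2/7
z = -2/7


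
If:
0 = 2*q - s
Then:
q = s/2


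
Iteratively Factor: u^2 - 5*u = (u - 5)*(u)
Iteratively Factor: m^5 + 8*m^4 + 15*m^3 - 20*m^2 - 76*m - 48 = (m + 1)*(m^4 + 7*m^3 + 8*m^2 - 28*m - 48) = (m + 1)*(m + 4)*(m^3 + 3*m^2 - 4*m - 12) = (m - 2)*(m + 1)*(m + 4)*(m^2 + 5*m + 6) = (m - 2)*(m + 1)*(m + 3)*(m + 4)*(m + 2)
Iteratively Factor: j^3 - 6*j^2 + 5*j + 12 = (j - 4)*(j^2 - 2*j - 3) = (j - 4)*(j - 3)*(j + 1)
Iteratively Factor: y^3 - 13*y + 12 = (y + 4)*(y^2 - 4*y + 3) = (y - 3)*(y + 4)*(y - 1)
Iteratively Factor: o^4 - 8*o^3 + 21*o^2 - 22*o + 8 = (o - 1)*(o^3 - 7*o^2 + 14*o - 8) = (o - 4)*(o - 1)*(o^2 - 3*o + 2) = (o - 4)*(o - 1)^2*(o - 2)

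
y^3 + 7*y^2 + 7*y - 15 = (y - 1)*(y + 3)*(y + 5)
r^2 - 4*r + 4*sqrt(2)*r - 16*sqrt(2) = (r - 4)*(r + 4*sqrt(2))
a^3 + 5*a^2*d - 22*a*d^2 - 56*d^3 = (a - 4*d)*(a + 2*d)*(a + 7*d)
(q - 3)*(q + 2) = q^2 - q - 6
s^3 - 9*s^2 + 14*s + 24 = (s - 6)*(s - 4)*(s + 1)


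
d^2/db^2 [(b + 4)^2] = 2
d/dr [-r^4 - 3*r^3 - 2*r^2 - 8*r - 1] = -4*r^3 - 9*r^2 - 4*r - 8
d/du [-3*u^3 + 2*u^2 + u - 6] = -9*u^2 + 4*u + 1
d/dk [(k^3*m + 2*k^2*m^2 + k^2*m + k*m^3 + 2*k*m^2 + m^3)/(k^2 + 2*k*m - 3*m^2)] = m*(k^4 + 4*k^3*m - 6*k^2*m^2 - 12*k*m^3 - 8*k*m^2 - 3*m^4 - 8*m^3)/(k^4 + 4*k^3*m - 2*k^2*m^2 - 12*k*m^3 + 9*m^4)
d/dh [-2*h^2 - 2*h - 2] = -4*h - 2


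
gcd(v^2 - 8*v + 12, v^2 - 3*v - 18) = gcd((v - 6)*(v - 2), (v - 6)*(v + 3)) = v - 6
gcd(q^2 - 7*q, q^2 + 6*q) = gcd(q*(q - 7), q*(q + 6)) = q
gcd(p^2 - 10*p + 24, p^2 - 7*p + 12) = p - 4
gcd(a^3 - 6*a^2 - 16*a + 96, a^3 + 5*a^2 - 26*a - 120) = a + 4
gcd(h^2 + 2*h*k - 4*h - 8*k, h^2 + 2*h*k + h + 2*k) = h + 2*k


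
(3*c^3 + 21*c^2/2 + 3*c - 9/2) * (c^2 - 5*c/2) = 3*c^5 + 3*c^4 - 93*c^3/4 - 12*c^2 + 45*c/4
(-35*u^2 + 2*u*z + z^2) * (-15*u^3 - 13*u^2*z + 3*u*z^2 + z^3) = 525*u^5 + 425*u^4*z - 146*u^3*z^2 - 42*u^2*z^3 + 5*u*z^4 + z^5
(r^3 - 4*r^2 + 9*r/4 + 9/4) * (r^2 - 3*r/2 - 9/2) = r^5 - 11*r^4/2 + 15*r^3/4 + 135*r^2/8 - 27*r/2 - 81/8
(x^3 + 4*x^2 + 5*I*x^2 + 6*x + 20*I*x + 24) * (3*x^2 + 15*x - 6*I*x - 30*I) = 3*x^5 + 27*x^4 + 9*I*x^4 + 108*x^3 + 81*I*x^3 + 432*x^2 + 144*I*x^2 + 960*x - 324*I*x - 720*I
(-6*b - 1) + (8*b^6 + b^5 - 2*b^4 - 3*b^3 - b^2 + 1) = 8*b^6 + b^5 - 2*b^4 - 3*b^3 - b^2 - 6*b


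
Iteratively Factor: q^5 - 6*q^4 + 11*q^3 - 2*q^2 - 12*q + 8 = (q - 2)*(q^4 - 4*q^3 + 3*q^2 + 4*q - 4) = (q - 2)*(q + 1)*(q^3 - 5*q^2 + 8*q - 4) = (q - 2)^2*(q + 1)*(q^2 - 3*q + 2) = (q - 2)^3*(q + 1)*(q - 1)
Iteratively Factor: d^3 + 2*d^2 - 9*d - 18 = (d + 3)*(d^2 - d - 6) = (d - 3)*(d + 3)*(d + 2)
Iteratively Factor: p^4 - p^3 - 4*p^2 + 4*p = (p)*(p^3 - p^2 - 4*p + 4) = p*(p - 1)*(p^2 - 4) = p*(p - 1)*(p + 2)*(p - 2)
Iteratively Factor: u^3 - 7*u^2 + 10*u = (u)*(u^2 - 7*u + 10) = u*(u - 5)*(u - 2)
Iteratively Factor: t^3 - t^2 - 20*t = (t)*(t^2 - t - 20) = t*(t - 5)*(t + 4)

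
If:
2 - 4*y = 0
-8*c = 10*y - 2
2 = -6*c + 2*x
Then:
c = -3/8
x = -1/8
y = 1/2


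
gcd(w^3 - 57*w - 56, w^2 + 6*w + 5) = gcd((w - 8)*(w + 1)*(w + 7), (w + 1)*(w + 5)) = w + 1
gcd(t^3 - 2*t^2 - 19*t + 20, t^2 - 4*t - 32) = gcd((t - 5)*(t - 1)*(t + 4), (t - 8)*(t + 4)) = t + 4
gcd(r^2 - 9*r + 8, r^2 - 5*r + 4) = r - 1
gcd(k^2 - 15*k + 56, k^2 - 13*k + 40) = k - 8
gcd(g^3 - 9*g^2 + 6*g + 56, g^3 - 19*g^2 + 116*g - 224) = g^2 - 11*g + 28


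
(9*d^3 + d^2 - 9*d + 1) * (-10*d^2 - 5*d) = -90*d^5 - 55*d^4 + 85*d^3 + 35*d^2 - 5*d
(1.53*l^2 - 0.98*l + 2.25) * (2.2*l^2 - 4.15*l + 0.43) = 3.366*l^4 - 8.5055*l^3 + 9.6749*l^2 - 9.7589*l + 0.9675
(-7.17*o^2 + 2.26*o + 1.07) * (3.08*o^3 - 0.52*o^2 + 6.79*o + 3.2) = -22.0836*o^5 + 10.6892*o^4 - 46.5639*o^3 - 8.155*o^2 + 14.4973*o + 3.424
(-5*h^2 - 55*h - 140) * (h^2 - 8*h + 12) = -5*h^4 - 15*h^3 + 240*h^2 + 460*h - 1680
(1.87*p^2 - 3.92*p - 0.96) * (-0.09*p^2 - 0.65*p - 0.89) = -0.1683*p^4 - 0.8627*p^3 + 0.9701*p^2 + 4.1128*p + 0.8544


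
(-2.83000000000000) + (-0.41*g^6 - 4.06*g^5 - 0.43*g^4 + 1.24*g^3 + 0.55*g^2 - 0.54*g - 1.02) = -0.41*g^6 - 4.06*g^5 - 0.43*g^4 + 1.24*g^3 + 0.55*g^2 - 0.54*g - 3.85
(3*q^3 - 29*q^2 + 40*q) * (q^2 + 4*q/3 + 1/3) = 3*q^5 - 25*q^4 + 7*q^3/3 + 131*q^2/3 + 40*q/3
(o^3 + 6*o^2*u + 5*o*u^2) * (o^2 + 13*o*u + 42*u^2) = o^5 + 19*o^4*u + 125*o^3*u^2 + 317*o^2*u^3 + 210*o*u^4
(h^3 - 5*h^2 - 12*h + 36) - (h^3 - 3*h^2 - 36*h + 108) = -2*h^2 + 24*h - 72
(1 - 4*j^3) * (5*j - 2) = -20*j^4 + 8*j^3 + 5*j - 2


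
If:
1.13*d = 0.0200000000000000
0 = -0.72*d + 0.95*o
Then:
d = 0.02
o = 0.01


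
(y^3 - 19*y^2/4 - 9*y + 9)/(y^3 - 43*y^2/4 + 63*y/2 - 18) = (y + 2)/(y - 4)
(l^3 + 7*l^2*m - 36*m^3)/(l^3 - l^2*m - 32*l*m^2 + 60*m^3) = (l + 3*m)/(l - 5*m)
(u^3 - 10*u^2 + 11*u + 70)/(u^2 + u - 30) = (u^2 - 5*u - 14)/(u + 6)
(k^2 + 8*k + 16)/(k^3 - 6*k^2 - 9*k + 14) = (k^2 + 8*k + 16)/(k^3 - 6*k^2 - 9*k + 14)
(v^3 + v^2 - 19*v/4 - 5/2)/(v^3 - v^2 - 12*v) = (-v^3 - v^2 + 19*v/4 + 5/2)/(v*(-v^2 + v + 12))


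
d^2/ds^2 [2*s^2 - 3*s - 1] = 4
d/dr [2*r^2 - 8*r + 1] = 4*r - 8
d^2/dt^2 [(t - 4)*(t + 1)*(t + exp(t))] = t^2*exp(t) + t*exp(t) + 6*t - 8*exp(t) - 6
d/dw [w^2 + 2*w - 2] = 2*w + 2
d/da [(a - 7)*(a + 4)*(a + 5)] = 3*a^2 + 4*a - 43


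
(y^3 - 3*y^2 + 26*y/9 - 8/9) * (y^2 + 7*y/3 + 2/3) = y^5 - 2*y^4/3 - 31*y^3/9 + 104*y^2/27 - 4*y/27 - 16/27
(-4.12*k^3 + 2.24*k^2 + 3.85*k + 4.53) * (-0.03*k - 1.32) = 0.1236*k^4 + 5.3712*k^3 - 3.0723*k^2 - 5.2179*k - 5.9796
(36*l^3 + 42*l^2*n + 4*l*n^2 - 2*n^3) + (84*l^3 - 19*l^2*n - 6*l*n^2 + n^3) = 120*l^3 + 23*l^2*n - 2*l*n^2 - n^3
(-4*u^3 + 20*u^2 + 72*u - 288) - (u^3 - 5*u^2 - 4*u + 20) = -5*u^3 + 25*u^2 + 76*u - 308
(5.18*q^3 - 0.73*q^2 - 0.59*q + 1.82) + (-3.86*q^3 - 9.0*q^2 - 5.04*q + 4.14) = 1.32*q^3 - 9.73*q^2 - 5.63*q + 5.96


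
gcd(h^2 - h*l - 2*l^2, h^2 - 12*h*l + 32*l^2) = 1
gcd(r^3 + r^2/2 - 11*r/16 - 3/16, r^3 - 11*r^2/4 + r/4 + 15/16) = r - 3/4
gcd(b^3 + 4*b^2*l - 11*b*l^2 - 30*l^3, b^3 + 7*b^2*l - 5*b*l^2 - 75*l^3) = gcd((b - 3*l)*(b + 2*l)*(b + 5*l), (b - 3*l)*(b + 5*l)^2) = b^2 + 2*b*l - 15*l^2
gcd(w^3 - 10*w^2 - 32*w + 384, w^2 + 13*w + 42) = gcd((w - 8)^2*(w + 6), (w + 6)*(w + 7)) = w + 6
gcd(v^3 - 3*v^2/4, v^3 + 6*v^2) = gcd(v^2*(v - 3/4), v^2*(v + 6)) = v^2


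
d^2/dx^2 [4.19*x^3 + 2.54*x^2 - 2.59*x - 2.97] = 25.14*x + 5.08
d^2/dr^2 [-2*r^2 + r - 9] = -4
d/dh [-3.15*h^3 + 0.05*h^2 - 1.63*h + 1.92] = -9.45*h^2 + 0.1*h - 1.63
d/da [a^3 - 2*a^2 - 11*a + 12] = 3*a^2 - 4*a - 11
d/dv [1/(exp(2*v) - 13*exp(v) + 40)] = (13 - 2*exp(v))*exp(v)/(exp(2*v) - 13*exp(v) + 40)^2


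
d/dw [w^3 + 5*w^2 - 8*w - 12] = 3*w^2 + 10*w - 8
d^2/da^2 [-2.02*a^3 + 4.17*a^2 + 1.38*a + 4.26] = 8.34 - 12.12*a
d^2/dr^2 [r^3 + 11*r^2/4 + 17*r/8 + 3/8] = 6*r + 11/2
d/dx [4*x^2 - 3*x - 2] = 8*x - 3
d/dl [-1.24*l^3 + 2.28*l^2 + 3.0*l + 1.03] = -3.72*l^2 + 4.56*l + 3.0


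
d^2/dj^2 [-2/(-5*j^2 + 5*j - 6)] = 20*(-5*j^2 + 5*j + 5*(2*j - 1)^2 - 6)/(5*j^2 - 5*j + 6)^3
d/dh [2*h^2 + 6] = 4*h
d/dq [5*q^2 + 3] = 10*q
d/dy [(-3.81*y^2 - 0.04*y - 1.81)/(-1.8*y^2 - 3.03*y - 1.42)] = (11.4723*y^2 + 4.3044*y - 5.4275)/(3.24*y^4 + 10.908*y^3 + 14.2929*y^2 + 8.6052*y + 2.0164)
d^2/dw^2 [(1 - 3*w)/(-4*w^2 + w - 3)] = 2*((7 - 36*w)*(4*w^2 - w + 3) + (3*w - 1)*(8*w - 1)^2)/(4*w^2 - w + 3)^3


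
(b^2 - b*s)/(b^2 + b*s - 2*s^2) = b/(b + 2*s)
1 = 1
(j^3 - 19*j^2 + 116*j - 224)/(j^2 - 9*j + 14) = (j^2 - 12*j + 32)/(j - 2)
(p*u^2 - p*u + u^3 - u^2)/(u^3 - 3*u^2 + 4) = u*(p*u - p + u^2 - u)/(u^3 - 3*u^2 + 4)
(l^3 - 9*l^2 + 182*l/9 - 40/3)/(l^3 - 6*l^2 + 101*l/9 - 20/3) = (l - 6)/(l - 3)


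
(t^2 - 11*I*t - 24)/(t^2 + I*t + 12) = (t - 8*I)/(t + 4*I)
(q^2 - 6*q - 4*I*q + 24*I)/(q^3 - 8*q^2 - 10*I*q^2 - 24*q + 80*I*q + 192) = (q - 6)/(q^2 + q*(-8 - 6*I) + 48*I)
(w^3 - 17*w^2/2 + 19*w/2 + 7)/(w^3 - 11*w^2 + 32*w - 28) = (w + 1/2)/(w - 2)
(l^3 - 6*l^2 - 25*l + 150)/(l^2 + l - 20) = (l^2 - 11*l + 30)/(l - 4)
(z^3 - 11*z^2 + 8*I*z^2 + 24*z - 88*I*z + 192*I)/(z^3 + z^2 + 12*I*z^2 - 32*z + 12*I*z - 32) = (z^2 - 11*z + 24)/(z^2 + z*(1 + 4*I) + 4*I)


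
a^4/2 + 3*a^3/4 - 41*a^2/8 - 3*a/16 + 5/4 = (a/2 + 1/4)*(a - 5/2)*(a - 1/2)*(a + 4)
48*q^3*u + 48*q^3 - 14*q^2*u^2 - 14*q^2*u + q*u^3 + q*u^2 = (-8*q + u)*(-6*q + u)*(q*u + q)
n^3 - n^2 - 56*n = n*(n - 8)*(n + 7)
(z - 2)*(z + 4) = z^2 + 2*z - 8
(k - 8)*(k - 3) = k^2 - 11*k + 24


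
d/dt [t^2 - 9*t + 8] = 2*t - 9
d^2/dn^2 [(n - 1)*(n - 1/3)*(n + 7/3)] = 6*n + 2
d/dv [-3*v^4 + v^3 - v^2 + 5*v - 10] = -12*v^3 + 3*v^2 - 2*v + 5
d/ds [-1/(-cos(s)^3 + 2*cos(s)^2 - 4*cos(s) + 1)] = (3*cos(s)^2 - 4*cos(s) + 4)*sin(s)/(cos(s)^3 - 2*cos(s)^2 + 4*cos(s) - 1)^2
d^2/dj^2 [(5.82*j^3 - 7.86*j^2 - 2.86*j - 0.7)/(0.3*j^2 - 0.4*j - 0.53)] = (-8.88178419700125e-16*j^5 + 1.77635683940025e-15*j^4 + 1.31196*j^3 - 0.473400000000003*j^2 + 7.584588*j - 3.649708)/(0.027*j^6 - 0.108*j^5 + 0.000900000000000012*j^4 + 0.3176*j^3 - 0.00159000000000004*j^2 - 0.33708*j - 0.148877)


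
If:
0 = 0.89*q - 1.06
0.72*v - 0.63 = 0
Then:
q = 1.19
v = 0.88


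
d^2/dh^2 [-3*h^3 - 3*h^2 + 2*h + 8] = -18*h - 6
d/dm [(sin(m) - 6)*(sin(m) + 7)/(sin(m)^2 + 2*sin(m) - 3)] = (sin(m)^2 + 78*sin(m) + 81)*cos(m)/((sin(m) - 1)^2*(sin(m) + 3)^2)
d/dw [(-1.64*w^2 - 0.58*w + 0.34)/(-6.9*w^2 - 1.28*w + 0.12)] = (-1.9028*w^2 + 4.2984*w + 0.3656)/(47.61*w^4 + 17.664*w^3 - 0.0175999999999998*w^2 - 0.3072*w + 0.0144)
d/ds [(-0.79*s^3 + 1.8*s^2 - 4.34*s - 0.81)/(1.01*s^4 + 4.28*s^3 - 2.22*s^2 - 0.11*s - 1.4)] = (0.7979*s^6 - 3.636*s^5 + 7.2*s^4 + 40.5966*s^3 + 3.8856*s^2 - 8.6364*s + 5.9869)/(1.0201*s^8 + 8.6456*s^7 + 13.834*s^6 - 19.2254*s^5 + 1.1588*s^4 - 11.4956*s^3 + 6.2281*s^2 + 0.308*s + 1.96)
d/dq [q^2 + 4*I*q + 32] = 2*q + 4*I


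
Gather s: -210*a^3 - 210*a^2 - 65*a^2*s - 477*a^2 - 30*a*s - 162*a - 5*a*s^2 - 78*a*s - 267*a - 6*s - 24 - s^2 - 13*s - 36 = -210*a^3 - 687*a^2 - 429*a + s^2*(-5*a - 1) + s*(-65*a^2 - 108*a - 19) - 60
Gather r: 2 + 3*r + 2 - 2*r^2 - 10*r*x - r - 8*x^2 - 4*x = -2*r^2 + r*(2 - 10*x) - 8*x^2 - 4*x + 4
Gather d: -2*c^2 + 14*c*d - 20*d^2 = -2*c^2 + 14*c*d - 20*d^2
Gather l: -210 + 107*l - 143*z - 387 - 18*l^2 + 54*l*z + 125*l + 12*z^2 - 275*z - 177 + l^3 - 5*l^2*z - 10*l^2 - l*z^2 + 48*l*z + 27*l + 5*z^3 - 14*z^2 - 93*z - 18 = l^3 + l^2*(-5*z - 28) + l*(-z^2 + 102*z + 259) + 5*z^3 - 2*z^2 - 511*z - 792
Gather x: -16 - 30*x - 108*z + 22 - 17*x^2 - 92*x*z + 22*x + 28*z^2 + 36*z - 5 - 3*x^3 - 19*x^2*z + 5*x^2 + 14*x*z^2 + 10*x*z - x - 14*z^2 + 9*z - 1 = -3*x^3 + x^2*(-19*z - 12) + x*(14*z^2 - 82*z - 9) + 14*z^2 - 63*z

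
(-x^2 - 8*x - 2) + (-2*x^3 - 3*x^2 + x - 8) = -2*x^3 - 4*x^2 - 7*x - 10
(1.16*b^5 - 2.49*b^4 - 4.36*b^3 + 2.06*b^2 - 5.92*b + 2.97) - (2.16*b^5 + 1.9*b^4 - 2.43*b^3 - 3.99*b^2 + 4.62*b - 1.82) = -1.0*b^5 - 4.39*b^4 - 1.93*b^3 + 6.05*b^2 - 10.54*b + 4.79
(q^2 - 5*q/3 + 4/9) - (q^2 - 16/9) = 20/9 - 5*q/3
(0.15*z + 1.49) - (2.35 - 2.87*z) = 3.02*z - 0.86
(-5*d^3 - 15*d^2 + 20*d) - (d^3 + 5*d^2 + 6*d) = -6*d^3 - 20*d^2 + 14*d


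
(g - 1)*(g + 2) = g^2 + g - 2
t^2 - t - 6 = (t - 3)*(t + 2)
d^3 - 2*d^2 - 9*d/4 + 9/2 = (d - 2)*(d - 3/2)*(d + 3/2)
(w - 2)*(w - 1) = w^2 - 3*w + 2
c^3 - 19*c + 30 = (c - 3)*(c - 2)*(c + 5)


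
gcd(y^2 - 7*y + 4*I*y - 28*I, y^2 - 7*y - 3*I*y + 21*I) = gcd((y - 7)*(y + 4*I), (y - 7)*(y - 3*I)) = y - 7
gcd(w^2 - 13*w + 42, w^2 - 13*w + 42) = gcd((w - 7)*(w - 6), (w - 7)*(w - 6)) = w^2 - 13*w + 42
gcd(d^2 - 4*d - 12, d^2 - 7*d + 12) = 1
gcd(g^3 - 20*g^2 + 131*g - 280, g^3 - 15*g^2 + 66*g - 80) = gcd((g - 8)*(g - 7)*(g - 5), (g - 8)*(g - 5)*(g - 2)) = g^2 - 13*g + 40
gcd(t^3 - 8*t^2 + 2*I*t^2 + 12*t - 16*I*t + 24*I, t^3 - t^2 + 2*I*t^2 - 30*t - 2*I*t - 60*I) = t^2 + t*(-6 + 2*I) - 12*I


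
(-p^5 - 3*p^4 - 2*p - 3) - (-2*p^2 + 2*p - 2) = -p^5 - 3*p^4 + 2*p^2 - 4*p - 1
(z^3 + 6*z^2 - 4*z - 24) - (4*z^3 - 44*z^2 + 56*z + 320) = -3*z^3 + 50*z^2 - 60*z - 344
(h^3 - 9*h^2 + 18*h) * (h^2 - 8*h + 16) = h^5 - 17*h^4 + 106*h^3 - 288*h^2 + 288*h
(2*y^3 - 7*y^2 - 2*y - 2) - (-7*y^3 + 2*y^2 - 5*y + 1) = 9*y^3 - 9*y^2 + 3*y - 3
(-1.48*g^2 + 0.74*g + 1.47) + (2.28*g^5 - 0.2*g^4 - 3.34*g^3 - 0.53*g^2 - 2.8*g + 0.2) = 2.28*g^5 - 0.2*g^4 - 3.34*g^3 - 2.01*g^2 - 2.06*g + 1.67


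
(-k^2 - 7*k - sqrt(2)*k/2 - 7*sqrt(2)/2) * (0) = 0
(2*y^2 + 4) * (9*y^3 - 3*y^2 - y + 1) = 18*y^5 - 6*y^4 + 34*y^3 - 10*y^2 - 4*y + 4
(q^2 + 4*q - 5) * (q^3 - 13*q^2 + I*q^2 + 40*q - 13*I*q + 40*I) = q^5 - 9*q^4 + I*q^4 - 17*q^3 - 9*I*q^3 + 225*q^2 - 17*I*q^2 - 200*q + 225*I*q - 200*I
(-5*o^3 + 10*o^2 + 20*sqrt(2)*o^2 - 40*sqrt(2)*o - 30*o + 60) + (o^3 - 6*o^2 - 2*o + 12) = -4*o^3 + 4*o^2 + 20*sqrt(2)*o^2 - 40*sqrt(2)*o - 32*o + 72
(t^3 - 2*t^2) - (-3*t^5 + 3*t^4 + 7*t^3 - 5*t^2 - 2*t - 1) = 3*t^5 - 3*t^4 - 6*t^3 + 3*t^2 + 2*t + 1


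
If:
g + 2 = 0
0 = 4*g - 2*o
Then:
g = -2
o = -4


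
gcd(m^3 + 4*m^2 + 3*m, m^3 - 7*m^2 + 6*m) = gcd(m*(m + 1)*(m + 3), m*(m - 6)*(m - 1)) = m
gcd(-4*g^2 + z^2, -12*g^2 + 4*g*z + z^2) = -2*g + z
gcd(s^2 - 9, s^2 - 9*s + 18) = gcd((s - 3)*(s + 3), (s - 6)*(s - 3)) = s - 3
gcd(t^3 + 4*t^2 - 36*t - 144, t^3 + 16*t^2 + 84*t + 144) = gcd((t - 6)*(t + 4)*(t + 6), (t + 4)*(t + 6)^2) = t^2 + 10*t + 24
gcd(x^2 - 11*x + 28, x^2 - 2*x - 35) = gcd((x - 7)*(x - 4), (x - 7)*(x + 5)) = x - 7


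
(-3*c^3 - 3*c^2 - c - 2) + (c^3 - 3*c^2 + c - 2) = -2*c^3 - 6*c^2 - 4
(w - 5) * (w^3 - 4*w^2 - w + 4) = w^4 - 9*w^3 + 19*w^2 + 9*w - 20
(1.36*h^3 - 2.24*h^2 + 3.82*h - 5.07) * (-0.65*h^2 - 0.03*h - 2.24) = -0.884*h^5 + 1.4152*h^4 - 5.4622*h^3 + 8.1985*h^2 - 8.4047*h + 11.3568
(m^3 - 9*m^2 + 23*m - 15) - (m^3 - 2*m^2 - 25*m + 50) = -7*m^2 + 48*m - 65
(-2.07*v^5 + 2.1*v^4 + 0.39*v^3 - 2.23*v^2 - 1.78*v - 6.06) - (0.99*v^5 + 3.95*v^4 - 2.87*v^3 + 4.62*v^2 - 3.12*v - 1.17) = -3.06*v^5 - 1.85*v^4 + 3.26*v^3 - 6.85*v^2 + 1.34*v - 4.89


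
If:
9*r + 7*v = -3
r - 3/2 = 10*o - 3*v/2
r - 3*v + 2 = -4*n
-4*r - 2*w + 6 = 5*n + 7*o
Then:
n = 6641/1524 - 340*w/381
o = 277/1524 - 26*w/381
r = 280*w/381 - 1625/381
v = 642/127 - 120*w/127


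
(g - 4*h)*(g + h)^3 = g^4 - g^3*h - 9*g^2*h^2 - 11*g*h^3 - 4*h^4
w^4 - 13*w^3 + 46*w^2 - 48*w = w*(w - 8)*(w - 3)*(w - 2)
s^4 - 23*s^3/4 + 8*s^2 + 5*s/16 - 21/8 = (s - 7/2)*(s - 2)*(s - 3/4)*(s + 1/2)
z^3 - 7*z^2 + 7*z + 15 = (z - 5)*(z - 3)*(z + 1)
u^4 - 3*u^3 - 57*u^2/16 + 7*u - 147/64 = (u - 7/2)*(u - 3/4)*(u - 1/2)*(u + 7/4)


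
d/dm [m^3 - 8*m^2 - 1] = m*(3*m - 16)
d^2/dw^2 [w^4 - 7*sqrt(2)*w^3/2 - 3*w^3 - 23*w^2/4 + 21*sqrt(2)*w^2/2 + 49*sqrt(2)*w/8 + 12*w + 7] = 12*w^2 - 21*sqrt(2)*w - 18*w - 23/2 + 21*sqrt(2)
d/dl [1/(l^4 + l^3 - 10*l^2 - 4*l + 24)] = (-4*l^3 - 3*l^2 + 20*l + 4)/(l^4 + l^3 - 10*l^2 - 4*l + 24)^2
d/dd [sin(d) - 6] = cos(d)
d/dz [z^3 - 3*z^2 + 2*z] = 3*z^2 - 6*z + 2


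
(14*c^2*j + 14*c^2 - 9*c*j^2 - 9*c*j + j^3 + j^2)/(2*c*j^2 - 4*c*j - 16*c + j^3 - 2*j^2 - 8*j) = (-14*c^2*j - 14*c^2 + 9*c*j^2 + 9*c*j - j^3 - j^2)/(-2*c*j^2 + 4*c*j + 16*c - j^3 + 2*j^2 + 8*j)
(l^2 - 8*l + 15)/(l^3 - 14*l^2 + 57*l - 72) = (l - 5)/(l^2 - 11*l + 24)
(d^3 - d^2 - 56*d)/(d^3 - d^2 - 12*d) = (-d^2 + d + 56)/(-d^2 + d + 12)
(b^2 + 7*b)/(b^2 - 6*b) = (b + 7)/(b - 6)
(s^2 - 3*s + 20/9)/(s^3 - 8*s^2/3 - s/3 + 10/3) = (s - 4/3)/(s^2 - s - 2)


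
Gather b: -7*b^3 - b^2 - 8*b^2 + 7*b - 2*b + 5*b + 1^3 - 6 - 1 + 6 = -7*b^3 - 9*b^2 + 10*b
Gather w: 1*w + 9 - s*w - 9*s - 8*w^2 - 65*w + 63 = -9*s - 8*w^2 + w*(-s - 64) + 72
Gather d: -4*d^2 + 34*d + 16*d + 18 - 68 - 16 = -4*d^2 + 50*d - 66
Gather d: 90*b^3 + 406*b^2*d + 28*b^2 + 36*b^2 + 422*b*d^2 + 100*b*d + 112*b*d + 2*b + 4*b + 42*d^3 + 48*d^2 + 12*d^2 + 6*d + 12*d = 90*b^3 + 64*b^2 + 6*b + 42*d^3 + d^2*(422*b + 60) + d*(406*b^2 + 212*b + 18)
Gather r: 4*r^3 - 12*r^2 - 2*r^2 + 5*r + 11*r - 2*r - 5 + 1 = 4*r^3 - 14*r^2 + 14*r - 4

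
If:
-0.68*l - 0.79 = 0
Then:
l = -1.16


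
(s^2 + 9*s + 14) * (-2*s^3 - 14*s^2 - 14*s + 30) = -2*s^5 - 32*s^4 - 168*s^3 - 292*s^2 + 74*s + 420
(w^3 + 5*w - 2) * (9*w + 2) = 9*w^4 + 2*w^3 + 45*w^2 - 8*w - 4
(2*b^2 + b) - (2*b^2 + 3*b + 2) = -2*b - 2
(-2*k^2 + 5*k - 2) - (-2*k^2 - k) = 6*k - 2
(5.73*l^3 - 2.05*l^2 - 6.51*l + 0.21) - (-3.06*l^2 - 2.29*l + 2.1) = 5.73*l^3 + 1.01*l^2 - 4.22*l - 1.89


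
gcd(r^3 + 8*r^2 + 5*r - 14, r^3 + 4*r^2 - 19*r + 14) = r^2 + 6*r - 7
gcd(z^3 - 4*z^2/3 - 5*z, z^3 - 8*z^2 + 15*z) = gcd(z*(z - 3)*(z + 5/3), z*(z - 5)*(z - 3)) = z^2 - 3*z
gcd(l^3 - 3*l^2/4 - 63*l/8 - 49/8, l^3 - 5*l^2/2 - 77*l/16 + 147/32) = l^2 - 7*l/4 - 49/8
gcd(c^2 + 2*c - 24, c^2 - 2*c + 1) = 1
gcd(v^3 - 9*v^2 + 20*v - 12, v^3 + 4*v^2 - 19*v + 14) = v^2 - 3*v + 2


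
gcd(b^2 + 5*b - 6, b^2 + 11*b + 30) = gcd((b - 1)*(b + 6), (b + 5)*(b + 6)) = b + 6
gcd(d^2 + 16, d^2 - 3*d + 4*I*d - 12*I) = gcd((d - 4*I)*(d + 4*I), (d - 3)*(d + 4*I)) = d + 4*I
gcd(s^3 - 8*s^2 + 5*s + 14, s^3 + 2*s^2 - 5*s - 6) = s^2 - s - 2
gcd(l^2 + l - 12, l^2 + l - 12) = l^2 + l - 12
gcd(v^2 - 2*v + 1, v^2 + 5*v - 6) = v - 1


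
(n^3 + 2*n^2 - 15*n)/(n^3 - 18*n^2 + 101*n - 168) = n*(n + 5)/(n^2 - 15*n + 56)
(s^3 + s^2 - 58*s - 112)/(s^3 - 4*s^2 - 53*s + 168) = (s + 2)/(s - 3)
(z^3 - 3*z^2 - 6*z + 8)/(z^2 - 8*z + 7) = (z^2 - 2*z - 8)/(z - 7)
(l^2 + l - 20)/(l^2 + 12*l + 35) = (l - 4)/(l + 7)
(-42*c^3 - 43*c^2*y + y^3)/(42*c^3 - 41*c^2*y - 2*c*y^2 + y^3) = (c + y)/(-c + y)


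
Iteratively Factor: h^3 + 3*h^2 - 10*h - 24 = (h + 2)*(h^2 + h - 12) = (h - 3)*(h + 2)*(h + 4)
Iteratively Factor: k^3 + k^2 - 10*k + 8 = (k + 4)*(k^2 - 3*k + 2) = (k - 2)*(k + 4)*(k - 1)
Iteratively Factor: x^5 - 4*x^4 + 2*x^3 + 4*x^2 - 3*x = (x)*(x^4 - 4*x^3 + 2*x^2 + 4*x - 3) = x*(x - 1)*(x^3 - 3*x^2 - x + 3) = x*(x - 1)*(x + 1)*(x^2 - 4*x + 3) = x*(x - 3)*(x - 1)*(x + 1)*(x - 1)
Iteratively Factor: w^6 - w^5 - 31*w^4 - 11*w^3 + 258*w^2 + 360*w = (w + 2)*(w^5 - 3*w^4 - 25*w^3 + 39*w^2 + 180*w) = (w - 4)*(w + 2)*(w^4 + w^3 - 21*w^2 - 45*w) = w*(w - 4)*(w + 2)*(w^3 + w^2 - 21*w - 45) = w*(w - 4)*(w + 2)*(w + 3)*(w^2 - 2*w - 15) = w*(w - 4)*(w + 2)*(w + 3)^2*(w - 5)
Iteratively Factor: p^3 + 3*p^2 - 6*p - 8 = (p + 1)*(p^2 + 2*p - 8) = (p - 2)*(p + 1)*(p + 4)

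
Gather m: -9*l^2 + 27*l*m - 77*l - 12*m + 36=-9*l^2 - 77*l + m*(27*l - 12) + 36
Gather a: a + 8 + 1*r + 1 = a + r + 9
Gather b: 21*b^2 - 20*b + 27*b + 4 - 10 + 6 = 21*b^2 + 7*b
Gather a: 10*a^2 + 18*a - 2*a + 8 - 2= 10*a^2 + 16*a + 6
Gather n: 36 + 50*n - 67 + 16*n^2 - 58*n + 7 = 16*n^2 - 8*n - 24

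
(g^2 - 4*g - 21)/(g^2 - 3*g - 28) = (g + 3)/(g + 4)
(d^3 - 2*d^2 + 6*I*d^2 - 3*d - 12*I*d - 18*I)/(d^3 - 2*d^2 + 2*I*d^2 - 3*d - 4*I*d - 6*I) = (d + 6*I)/(d + 2*I)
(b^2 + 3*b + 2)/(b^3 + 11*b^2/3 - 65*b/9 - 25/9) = 9*(b^2 + 3*b + 2)/(9*b^3 + 33*b^2 - 65*b - 25)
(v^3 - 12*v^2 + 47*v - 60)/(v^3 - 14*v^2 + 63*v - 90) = (v - 4)/(v - 6)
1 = 1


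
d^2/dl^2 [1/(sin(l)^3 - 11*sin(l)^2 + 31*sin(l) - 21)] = (-9*sin(l)^5 + 112*sin(l)^4 - 422*sin(l)^3 + 236*sin(l)^2 + 1111*sin(l) - 1460)/((sin(l) - 7)^3*(sin(l) - 3)^3*(sin(l) - 1)^2)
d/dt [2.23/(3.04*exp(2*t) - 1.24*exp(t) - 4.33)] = (2.7652 - 13.5584*exp(t))*exp(t)/(-3.04*exp(2*t) + 1.24*exp(t) + 4.33)^2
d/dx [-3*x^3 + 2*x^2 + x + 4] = -9*x^2 + 4*x + 1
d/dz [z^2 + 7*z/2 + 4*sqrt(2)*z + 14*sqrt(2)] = 2*z + 7/2 + 4*sqrt(2)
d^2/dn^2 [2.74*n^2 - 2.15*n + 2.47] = 5.48000000000000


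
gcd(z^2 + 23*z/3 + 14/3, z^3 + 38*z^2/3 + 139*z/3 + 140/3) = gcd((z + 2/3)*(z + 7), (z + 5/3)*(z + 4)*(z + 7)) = z + 7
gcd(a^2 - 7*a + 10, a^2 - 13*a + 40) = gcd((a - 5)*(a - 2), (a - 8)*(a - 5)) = a - 5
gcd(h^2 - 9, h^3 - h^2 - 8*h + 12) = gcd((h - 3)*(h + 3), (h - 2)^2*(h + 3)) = h + 3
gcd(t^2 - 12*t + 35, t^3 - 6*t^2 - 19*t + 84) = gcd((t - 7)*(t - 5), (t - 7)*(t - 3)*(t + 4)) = t - 7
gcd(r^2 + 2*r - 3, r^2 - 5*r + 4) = r - 1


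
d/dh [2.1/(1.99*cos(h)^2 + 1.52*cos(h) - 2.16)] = (8.358*cos(h) + 3.192)*sin(h)/(1.99*cos(h)^2 + 1.52*cos(h) - 2.16)^2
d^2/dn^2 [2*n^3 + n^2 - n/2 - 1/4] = 12*n + 2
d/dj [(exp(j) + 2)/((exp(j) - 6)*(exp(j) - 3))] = (-exp(2*j) - 4*exp(j) + 36)*exp(j)/(exp(4*j) - 18*exp(3*j) + 117*exp(2*j) - 324*exp(j) + 324)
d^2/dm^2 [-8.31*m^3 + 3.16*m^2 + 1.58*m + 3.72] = 6.32 - 49.86*m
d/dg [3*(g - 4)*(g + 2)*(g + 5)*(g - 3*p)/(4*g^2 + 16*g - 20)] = 3*(2*g^3 - 3*g^2*p - 5*g^2 + 6*g*p + 4*g - 30*p + 8)/(4*(g^2 - 2*g + 1))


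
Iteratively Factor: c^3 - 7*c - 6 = (c - 3)*(c^2 + 3*c + 2) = (c - 3)*(c + 2)*(c + 1)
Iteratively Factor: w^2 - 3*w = (w - 3)*(w)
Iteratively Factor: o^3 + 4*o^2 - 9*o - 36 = (o + 4)*(o^2 - 9) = (o + 3)*(o + 4)*(o - 3)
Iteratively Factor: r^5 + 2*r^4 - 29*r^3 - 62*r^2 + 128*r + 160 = (r - 2)*(r^4 + 4*r^3 - 21*r^2 - 104*r - 80) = (r - 2)*(r + 4)*(r^3 - 21*r - 20) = (r - 5)*(r - 2)*(r + 4)*(r^2 + 5*r + 4) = (r - 5)*(r - 2)*(r + 1)*(r + 4)*(r + 4)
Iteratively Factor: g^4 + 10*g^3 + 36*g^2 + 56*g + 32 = (g + 2)*(g^3 + 8*g^2 + 20*g + 16) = (g + 2)*(g + 4)*(g^2 + 4*g + 4) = (g + 2)^2*(g + 4)*(g + 2)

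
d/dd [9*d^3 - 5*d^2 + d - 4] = 27*d^2 - 10*d + 1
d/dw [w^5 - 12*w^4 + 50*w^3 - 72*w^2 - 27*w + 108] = 5*w^4 - 48*w^3 + 150*w^2 - 144*w - 27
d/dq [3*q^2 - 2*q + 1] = 6*q - 2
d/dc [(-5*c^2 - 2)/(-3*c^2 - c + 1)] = (5*c^2 - 22*c - 2)/(9*c^4 + 6*c^3 - 5*c^2 - 2*c + 1)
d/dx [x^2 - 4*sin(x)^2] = 2*x - 4*sin(2*x)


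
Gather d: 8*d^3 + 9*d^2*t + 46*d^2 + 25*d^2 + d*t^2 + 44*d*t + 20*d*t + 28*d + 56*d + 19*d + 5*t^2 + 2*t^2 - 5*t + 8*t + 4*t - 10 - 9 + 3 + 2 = 8*d^3 + d^2*(9*t + 71) + d*(t^2 + 64*t + 103) + 7*t^2 + 7*t - 14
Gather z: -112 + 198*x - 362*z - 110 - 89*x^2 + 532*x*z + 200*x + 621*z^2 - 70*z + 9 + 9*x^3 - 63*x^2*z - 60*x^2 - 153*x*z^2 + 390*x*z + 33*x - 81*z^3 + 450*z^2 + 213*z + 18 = 9*x^3 - 149*x^2 + 431*x - 81*z^3 + z^2*(1071 - 153*x) + z*(-63*x^2 + 922*x - 219) - 195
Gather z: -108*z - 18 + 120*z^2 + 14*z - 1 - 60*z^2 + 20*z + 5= 60*z^2 - 74*z - 14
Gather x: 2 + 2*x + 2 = 2*x + 4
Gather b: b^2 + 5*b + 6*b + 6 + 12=b^2 + 11*b + 18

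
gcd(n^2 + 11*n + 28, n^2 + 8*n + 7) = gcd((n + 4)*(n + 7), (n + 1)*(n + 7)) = n + 7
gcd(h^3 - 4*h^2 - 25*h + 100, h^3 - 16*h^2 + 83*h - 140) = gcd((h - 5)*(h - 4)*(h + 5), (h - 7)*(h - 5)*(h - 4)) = h^2 - 9*h + 20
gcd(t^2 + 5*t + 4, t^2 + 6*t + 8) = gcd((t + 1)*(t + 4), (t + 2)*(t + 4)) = t + 4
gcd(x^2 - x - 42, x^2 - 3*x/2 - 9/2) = 1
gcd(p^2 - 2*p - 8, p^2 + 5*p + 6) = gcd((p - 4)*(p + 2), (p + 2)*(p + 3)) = p + 2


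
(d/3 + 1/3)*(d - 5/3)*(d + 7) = d^3/3 + 19*d^2/9 - 19*d/9 - 35/9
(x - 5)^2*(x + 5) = x^3 - 5*x^2 - 25*x + 125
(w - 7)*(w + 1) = w^2 - 6*w - 7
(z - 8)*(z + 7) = z^2 - z - 56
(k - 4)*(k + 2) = k^2 - 2*k - 8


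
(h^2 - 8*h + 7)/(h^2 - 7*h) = (h - 1)/h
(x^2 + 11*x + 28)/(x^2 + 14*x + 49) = (x + 4)/(x + 7)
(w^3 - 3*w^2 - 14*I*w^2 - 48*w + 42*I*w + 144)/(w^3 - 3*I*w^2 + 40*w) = (w^2 - 3*w*(1 + 2*I) + 18*I)/(w*(w + 5*I))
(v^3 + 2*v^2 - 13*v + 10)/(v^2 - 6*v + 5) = (v^2 + 3*v - 10)/(v - 5)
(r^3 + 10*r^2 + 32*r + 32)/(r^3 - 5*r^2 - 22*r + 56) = (r^2 + 6*r + 8)/(r^2 - 9*r + 14)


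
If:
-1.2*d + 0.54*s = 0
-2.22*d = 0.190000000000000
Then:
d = -0.09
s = -0.19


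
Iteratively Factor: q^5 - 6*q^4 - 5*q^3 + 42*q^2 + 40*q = (q)*(q^4 - 6*q^3 - 5*q^2 + 42*q + 40) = q*(q + 1)*(q^3 - 7*q^2 + 2*q + 40) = q*(q + 1)*(q + 2)*(q^2 - 9*q + 20) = q*(q - 5)*(q + 1)*(q + 2)*(q - 4)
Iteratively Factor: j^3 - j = (j - 1)*(j^2 + j) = (j - 1)*(j + 1)*(j)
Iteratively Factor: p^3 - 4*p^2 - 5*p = (p + 1)*(p^2 - 5*p) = (p - 5)*(p + 1)*(p)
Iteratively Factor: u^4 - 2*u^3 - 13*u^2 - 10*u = (u - 5)*(u^3 + 3*u^2 + 2*u) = (u - 5)*(u + 1)*(u^2 + 2*u) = (u - 5)*(u + 1)*(u + 2)*(u)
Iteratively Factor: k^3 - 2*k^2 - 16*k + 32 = (k + 4)*(k^2 - 6*k + 8) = (k - 4)*(k + 4)*(k - 2)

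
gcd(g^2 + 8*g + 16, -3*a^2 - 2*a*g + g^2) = 1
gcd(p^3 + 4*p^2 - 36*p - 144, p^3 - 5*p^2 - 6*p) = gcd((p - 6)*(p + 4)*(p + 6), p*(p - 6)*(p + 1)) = p - 6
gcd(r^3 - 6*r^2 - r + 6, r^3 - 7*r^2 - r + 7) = r^2 - 1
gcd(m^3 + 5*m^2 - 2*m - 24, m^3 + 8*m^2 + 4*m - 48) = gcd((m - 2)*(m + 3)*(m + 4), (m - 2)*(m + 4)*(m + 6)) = m^2 + 2*m - 8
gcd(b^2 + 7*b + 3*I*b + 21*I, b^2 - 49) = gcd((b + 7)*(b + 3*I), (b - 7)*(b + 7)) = b + 7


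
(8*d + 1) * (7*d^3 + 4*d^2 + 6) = 56*d^4 + 39*d^3 + 4*d^2 + 48*d + 6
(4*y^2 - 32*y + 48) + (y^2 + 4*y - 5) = 5*y^2 - 28*y + 43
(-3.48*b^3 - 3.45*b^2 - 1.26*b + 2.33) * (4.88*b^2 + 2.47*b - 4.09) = -16.9824*b^5 - 25.4316*b^4 - 0.437100000000001*b^3 + 22.3687*b^2 + 10.9085*b - 9.5297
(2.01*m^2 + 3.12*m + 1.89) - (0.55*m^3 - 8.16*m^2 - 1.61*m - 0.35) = -0.55*m^3 + 10.17*m^2 + 4.73*m + 2.24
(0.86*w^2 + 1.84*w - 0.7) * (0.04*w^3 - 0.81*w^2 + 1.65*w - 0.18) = 0.0344*w^5 - 0.623*w^4 - 0.0994000000000004*w^3 + 3.4482*w^2 - 1.4862*w + 0.126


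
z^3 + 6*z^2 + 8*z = z*(z + 2)*(z + 4)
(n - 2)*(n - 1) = n^2 - 3*n + 2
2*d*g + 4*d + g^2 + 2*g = (2*d + g)*(g + 2)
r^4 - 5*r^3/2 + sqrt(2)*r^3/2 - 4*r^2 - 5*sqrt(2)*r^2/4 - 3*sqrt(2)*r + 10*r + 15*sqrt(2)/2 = (r - 5/2)*(r - 3*sqrt(2)/2)*(r + sqrt(2))^2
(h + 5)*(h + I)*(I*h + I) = I*h^3 - h^2 + 6*I*h^2 - 6*h + 5*I*h - 5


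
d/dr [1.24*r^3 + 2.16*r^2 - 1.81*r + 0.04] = 3.72*r^2 + 4.32*r - 1.81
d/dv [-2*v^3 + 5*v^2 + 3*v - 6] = -6*v^2 + 10*v + 3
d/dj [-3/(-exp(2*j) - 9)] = -6*exp(2*j)/(exp(2*j) + 9)^2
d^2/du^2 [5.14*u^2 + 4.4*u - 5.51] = 10.2800000000000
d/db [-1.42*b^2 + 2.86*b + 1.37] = 2.86 - 2.84*b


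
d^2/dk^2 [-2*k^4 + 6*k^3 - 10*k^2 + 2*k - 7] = -24*k^2 + 36*k - 20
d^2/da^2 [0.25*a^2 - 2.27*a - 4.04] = 0.500000000000000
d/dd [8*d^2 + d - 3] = 16*d + 1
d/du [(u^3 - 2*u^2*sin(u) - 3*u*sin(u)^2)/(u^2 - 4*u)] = (-2*u^2*cos(u) + u^2 - 3*u*sin(2*u) + 8*u*cos(u) - 8*u + 3*sin(u)^2 + 8*sin(u) + 12*sin(2*u))/(u^2 - 8*u + 16)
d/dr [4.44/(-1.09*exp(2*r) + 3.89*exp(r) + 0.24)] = (9.6792*exp(r) - 17.2716)*exp(r)/(-1.09*exp(2*r) + 3.89*exp(r) + 0.24)^2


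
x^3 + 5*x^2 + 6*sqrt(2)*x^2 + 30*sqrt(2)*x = x*(x + 5)*(x + 6*sqrt(2))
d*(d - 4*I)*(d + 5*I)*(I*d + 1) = I*d^4 + 21*I*d^2 + 20*d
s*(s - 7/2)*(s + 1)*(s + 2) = s^4 - s^3/2 - 17*s^2/2 - 7*s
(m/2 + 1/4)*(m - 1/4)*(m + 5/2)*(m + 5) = m^4/2 + 31*m^3/8 + 57*m^2/8 + 35*m/32 - 25/32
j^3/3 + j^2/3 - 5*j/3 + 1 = (j/3 + 1)*(j - 1)^2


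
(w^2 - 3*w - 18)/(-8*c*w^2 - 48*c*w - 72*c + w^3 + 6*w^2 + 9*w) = (w - 6)/(-8*c*w - 24*c + w^2 + 3*w)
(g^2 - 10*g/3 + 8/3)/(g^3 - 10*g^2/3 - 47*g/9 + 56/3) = 3*(3*g^2 - 10*g + 8)/(9*g^3 - 30*g^2 - 47*g + 168)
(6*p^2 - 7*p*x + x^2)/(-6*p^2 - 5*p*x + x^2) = (-p + x)/(p + x)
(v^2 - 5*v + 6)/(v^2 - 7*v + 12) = (v - 2)/(v - 4)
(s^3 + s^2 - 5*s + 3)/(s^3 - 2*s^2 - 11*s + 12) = (s - 1)/(s - 4)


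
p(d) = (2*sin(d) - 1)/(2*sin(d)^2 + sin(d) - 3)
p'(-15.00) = 0.90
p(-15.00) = 0.82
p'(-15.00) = 0.90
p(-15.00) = 0.82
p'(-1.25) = -0.85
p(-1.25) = 1.35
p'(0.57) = -0.96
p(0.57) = -0.04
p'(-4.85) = -307.01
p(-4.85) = -20.84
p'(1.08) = -6.83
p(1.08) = -1.36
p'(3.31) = 0.59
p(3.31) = 0.43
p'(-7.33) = -1.02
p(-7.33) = 1.15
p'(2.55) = 1.01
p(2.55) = -0.06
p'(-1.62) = 0.16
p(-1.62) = 1.50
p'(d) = (-4*sin(d)*cos(d) - cos(d))*(2*sin(d) - 1)/(2*sin(d)^2 + sin(d) - 3)^2 + 2*cos(d)/(2*sin(d)^2 + sin(d) - 3)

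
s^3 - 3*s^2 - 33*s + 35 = (s - 7)*(s - 1)*(s + 5)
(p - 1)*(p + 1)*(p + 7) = p^3 + 7*p^2 - p - 7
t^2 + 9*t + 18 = (t + 3)*(t + 6)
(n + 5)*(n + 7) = n^2 + 12*n + 35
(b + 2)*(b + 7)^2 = b^3 + 16*b^2 + 77*b + 98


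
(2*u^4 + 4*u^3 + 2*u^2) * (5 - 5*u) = -10*u^5 - 10*u^4 + 10*u^3 + 10*u^2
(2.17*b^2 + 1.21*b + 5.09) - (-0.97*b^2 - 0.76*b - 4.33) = 3.14*b^2 + 1.97*b + 9.42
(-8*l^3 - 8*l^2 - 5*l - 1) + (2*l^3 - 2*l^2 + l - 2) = -6*l^3 - 10*l^2 - 4*l - 3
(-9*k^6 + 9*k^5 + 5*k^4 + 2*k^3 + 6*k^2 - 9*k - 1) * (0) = 0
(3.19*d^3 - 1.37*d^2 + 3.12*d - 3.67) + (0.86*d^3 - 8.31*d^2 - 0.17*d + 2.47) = 4.05*d^3 - 9.68*d^2 + 2.95*d - 1.2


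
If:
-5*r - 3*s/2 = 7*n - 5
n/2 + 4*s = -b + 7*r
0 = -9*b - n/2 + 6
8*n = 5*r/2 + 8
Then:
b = 2301/3748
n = 1779/1874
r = -152/937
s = -521/937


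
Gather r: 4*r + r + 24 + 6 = 5*r + 30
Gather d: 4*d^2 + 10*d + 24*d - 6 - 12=4*d^2 + 34*d - 18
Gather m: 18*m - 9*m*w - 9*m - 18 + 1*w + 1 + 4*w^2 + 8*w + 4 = m*(9 - 9*w) + 4*w^2 + 9*w - 13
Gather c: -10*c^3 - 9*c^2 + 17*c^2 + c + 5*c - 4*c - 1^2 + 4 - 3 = -10*c^3 + 8*c^2 + 2*c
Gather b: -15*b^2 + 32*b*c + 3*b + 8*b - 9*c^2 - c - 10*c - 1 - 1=-15*b^2 + b*(32*c + 11) - 9*c^2 - 11*c - 2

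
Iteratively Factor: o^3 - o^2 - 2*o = (o)*(o^2 - o - 2) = o*(o + 1)*(o - 2)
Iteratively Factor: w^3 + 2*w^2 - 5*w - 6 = (w - 2)*(w^2 + 4*w + 3) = (w - 2)*(w + 1)*(w + 3)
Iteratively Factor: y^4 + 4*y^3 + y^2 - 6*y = (y - 1)*(y^3 + 5*y^2 + 6*y) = (y - 1)*(y + 3)*(y^2 + 2*y) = (y - 1)*(y + 2)*(y + 3)*(y)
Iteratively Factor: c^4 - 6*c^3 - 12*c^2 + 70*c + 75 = (c + 1)*(c^3 - 7*c^2 - 5*c + 75) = (c - 5)*(c + 1)*(c^2 - 2*c - 15) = (c - 5)*(c + 1)*(c + 3)*(c - 5)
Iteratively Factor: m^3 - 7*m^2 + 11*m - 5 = (m - 5)*(m^2 - 2*m + 1) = (m - 5)*(m - 1)*(m - 1)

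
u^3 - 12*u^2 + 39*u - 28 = (u - 7)*(u - 4)*(u - 1)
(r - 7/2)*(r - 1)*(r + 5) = r^3 + r^2/2 - 19*r + 35/2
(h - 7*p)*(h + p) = h^2 - 6*h*p - 7*p^2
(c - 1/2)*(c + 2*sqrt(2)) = c^2 - c/2 + 2*sqrt(2)*c - sqrt(2)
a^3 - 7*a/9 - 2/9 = (a - 1)*(a + 1/3)*(a + 2/3)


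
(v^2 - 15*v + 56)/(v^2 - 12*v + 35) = (v - 8)/(v - 5)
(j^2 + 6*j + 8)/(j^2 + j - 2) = (j + 4)/(j - 1)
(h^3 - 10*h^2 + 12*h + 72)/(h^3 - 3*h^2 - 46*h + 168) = (h^2 - 4*h - 12)/(h^2 + 3*h - 28)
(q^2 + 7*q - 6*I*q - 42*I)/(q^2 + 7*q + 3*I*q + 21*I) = (q - 6*I)/(q + 3*I)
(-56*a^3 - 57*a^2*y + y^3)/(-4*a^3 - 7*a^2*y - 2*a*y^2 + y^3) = (-56*a^2 - a*y + y^2)/(-4*a^2 - 3*a*y + y^2)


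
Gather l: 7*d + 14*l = 7*d + 14*l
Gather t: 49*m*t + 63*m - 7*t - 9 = 63*m + t*(49*m - 7) - 9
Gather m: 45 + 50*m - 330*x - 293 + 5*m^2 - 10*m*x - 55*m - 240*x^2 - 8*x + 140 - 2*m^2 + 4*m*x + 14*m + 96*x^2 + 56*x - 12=3*m^2 + m*(9 - 6*x) - 144*x^2 - 282*x - 120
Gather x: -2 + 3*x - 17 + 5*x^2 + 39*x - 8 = 5*x^2 + 42*x - 27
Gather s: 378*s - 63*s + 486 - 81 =315*s + 405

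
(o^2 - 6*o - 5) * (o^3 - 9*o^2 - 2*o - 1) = o^5 - 15*o^4 + 47*o^3 + 56*o^2 + 16*o + 5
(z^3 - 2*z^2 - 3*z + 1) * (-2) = -2*z^3 + 4*z^2 + 6*z - 2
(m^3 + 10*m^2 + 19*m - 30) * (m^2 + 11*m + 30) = m^5 + 21*m^4 + 159*m^3 + 479*m^2 + 240*m - 900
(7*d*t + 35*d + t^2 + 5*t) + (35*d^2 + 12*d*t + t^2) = 35*d^2 + 19*d*t + 35*d + 2*t^2 + 5*t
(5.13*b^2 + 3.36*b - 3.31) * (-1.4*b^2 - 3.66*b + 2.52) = -7.182*b^4 - 23.4798*b^3 + 5.264*b^2 + 20.5818*b - 8.3412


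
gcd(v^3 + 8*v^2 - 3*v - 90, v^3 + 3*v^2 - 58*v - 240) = v^2 + 11*v + 30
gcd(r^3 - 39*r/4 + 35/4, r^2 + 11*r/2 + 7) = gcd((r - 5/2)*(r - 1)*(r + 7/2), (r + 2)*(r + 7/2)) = r + 7/2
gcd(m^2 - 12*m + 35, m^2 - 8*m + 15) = m - 5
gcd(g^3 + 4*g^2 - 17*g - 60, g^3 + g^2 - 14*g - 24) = g^2 - g - 12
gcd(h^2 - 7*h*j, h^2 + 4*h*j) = h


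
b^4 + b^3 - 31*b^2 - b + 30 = (b - 5)*(b - 1)*(b + 1)*(b + 6)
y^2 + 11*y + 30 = (y + 5)*(y + 6)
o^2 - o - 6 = (o - 3)*(o + 2)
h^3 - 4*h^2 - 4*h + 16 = (h - 4)*(h - 2)*(h + 2)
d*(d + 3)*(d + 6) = d^3 + 9*d^2 + 18*d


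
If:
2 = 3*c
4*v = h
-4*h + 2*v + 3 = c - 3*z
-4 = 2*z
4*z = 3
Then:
No Solution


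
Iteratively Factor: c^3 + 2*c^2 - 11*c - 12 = (c - 3)*(c^2 + 5*c + 4) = (c - 3)*(c + 1)*(c + 4)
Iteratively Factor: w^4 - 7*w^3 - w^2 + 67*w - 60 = (w + 3)*(w^3 - 10*w^2 + 29*w - 20) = (w - 4)*(w + 3)*(w^2 - 6*w + 5) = (w - 5)*(w - 4)*(w + 3)*(w - 1)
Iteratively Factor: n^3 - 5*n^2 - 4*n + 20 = (n - 5)*(n^2 - 4) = (n - 5)*(n + 2)*(n - 2)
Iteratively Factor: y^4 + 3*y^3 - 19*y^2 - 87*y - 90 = (y + 3)*(y^3 - 19*y - 30) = (y + 2)*(y + 3)*(y^2 - 2*y - 15) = (y + 2)*(y + 3)^2*(y - 5)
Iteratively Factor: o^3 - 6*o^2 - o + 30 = (o + 2)*(o^2 - 8*o + 15) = (o - 5)*(o + 2)*(o - 3)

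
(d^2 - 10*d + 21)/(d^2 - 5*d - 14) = (d - 3)/(d + 2)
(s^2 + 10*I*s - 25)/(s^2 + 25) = (s + 5*I)/(s - 5*I)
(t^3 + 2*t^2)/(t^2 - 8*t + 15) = t^2*(t + 2)/(t^2 - 8*t + 15)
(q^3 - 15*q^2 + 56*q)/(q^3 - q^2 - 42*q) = (q - 8)/(q + 6)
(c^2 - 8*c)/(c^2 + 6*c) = (c - 8)/(c + 6)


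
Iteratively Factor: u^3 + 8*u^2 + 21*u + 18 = (u + 3)*(u^2 + 5*u + 6) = (u + 2)*(u + 3)*(u + 3)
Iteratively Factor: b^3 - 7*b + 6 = (b - 1)*(b^2 + b - 6) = (b - 2)*(b - 1)*(b + 3)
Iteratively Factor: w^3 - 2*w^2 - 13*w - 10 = (w + 2)*(w^2 - 4*w - 5) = (w - 5)*(w + 2)*(w + 1)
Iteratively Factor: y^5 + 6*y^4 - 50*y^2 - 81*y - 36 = (y + 1)*(y^4 + 5*y^3 - 5*y^2 - 45*y - 36) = (y + 1)*(y + 3)*(y^3 + 2*y^2 - 11*y - 12) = (y + 1)^2*(y + 3)*(y^2 + y - 12) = (y + 1)^2*(y + 3)*(y + 4)*(y - 3)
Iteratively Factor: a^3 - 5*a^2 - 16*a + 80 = (a - 4)*(a^2 - a - 20) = (a - 5)*(a - 4)*(a + 4)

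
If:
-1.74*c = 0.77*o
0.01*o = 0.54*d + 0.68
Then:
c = -0.442528735632184*o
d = 0.0185185185185185*o - 1.25925925925926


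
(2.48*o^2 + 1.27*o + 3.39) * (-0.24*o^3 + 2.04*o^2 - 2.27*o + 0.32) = -0.5952*o^5 + 4.7544*o^4 - 3.8524*o^3 + 4.8263*o^2 - 7.2889*o + 1.0848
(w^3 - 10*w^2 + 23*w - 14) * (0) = 0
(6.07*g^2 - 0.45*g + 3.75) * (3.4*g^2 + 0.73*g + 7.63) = 20.638*g^4 + 2.9011*g^3 + 58.7356*g^2 - 0.696*g + 28.6125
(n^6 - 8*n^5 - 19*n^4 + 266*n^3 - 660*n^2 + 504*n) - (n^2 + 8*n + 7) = n^6 - 8*n^5 - 19*n^4 + 266*n^3 - 661*n^2 + 496*n - 7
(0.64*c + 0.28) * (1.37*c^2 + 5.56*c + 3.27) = 0.8768*c^3 + 3.942*c^2 + 3.6496*c + 0.9156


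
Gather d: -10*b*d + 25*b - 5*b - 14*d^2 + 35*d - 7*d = 20*b - 14*d^2 + d*(28 - 10*b)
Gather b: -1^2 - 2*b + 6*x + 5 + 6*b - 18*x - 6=4*b - 12*x - 2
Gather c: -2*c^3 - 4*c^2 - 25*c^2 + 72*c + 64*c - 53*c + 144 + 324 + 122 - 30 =-2*c^3 - 29*c^2 + 83*c + 560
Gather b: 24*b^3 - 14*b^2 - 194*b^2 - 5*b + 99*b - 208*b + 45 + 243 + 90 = 24*b^3 - 208*b^2 - 114*b + 378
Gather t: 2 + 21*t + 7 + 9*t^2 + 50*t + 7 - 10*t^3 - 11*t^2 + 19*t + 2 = -10*t^3 - 2*t^2 + 90*t + 18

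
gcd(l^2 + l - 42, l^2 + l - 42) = l^2 + l - 42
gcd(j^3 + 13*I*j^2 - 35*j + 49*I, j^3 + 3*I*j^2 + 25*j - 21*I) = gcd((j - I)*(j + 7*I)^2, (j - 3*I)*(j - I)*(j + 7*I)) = j^2 + 6*I*j + 7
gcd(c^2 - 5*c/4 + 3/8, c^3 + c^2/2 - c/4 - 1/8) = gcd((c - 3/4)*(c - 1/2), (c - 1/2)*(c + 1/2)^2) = c - 1/2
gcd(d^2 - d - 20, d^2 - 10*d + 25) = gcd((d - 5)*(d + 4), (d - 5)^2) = d - 5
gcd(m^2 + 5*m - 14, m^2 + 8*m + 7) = m + 7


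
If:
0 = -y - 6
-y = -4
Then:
No Solution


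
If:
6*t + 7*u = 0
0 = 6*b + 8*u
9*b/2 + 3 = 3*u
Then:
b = -4/9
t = -7/18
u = 1/3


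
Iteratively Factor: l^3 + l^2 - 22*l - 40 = (l - 5)*(l^2 + 6*l + 8) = (l - 5)*(l + 4)*(l + 2)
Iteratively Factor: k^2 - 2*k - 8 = (k + 2)*(k - 4)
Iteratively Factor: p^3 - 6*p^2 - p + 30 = (p - 3)*(p^2 - 3*p - 10) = (p - 5)*(p - 3)*(p + 2)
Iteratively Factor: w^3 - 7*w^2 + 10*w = (w - 5)*(w^2 - 2*w) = w*(w - 5)*(w - 2)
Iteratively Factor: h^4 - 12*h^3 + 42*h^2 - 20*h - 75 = (h - 3)*(h^3 - 9*h^2 + 15*h + 25) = (h - 3)*(h + 1)*(h^2 - 10*h + 25) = (h - 5)*(h - 3)*(h + 1)*(h - 5)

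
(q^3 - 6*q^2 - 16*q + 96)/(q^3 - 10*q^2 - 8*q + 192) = (q - 4)/(q - 8)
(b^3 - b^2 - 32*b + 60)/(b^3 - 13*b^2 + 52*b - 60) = (b + 6)/(b - 6)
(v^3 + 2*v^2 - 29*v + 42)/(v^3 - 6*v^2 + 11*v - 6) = (v + 7)/(v - 1)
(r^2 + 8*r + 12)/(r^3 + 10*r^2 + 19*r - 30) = (r + 2)/(r^2 + 4*r - 5)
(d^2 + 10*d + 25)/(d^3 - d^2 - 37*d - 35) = (d + 5)/(d^2 - 6*d - 7)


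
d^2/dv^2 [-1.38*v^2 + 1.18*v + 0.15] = -2.76000000000000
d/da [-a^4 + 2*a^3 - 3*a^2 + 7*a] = -4*a^3 + 6*a^2 - 6*a + 7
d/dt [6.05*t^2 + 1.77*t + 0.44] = 12.1*t + 1.77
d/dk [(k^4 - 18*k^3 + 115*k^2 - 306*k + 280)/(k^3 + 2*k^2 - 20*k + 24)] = (k^4 + 8*k^3 - 183*k^2 + 664*k - 436)/(k^4 + 8*k^3 - 8*k^2 - 96*k + 144)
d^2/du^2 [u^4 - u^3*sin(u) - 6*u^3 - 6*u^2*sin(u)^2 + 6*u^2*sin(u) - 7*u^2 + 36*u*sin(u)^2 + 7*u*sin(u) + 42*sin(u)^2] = u^3*sin(u) - 6*sqrt(2)*u^2*sin(u + pi/4) - 12*u^2*cos(2*u) + 12*u^2 - 13*u*sin(u) - 24*u*sin(2*u) + 24*u*cos(u) + 72*u*cos(2*u) - 36*u + 12*sin(u) + 72*sin(2*u) + 14*cos(u) + 90*cos(2*u) - 20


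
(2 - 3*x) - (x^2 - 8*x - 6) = -x^2 + 5*x + 8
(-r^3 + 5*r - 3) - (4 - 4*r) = -r^3 + 9*r - 7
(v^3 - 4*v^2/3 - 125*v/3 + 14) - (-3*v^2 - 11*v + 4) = v^3 + 5*v^2/3 - 92*v/3 + 10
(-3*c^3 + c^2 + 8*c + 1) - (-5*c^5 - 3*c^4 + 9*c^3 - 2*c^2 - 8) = 5*c^5 + 3*c^4 - 12*c^3 + 3*c^2 + 8*c + 9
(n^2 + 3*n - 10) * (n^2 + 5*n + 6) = n^4 + 8*n^3 + 11*n^2 - 32*n - 60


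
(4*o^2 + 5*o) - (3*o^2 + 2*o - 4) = o^2 + 3*o + 4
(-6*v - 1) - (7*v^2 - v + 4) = -7*v^2 - 5*v - 5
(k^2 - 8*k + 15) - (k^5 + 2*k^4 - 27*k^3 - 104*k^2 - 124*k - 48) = -k^5 - 2*k^4 + 27*k^3 + 105*k^2 + 116*k + 63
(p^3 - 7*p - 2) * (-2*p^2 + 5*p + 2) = -2*p^5 + 5*p^4 + 16*p^3 - 31*p^2 - 24*p - 4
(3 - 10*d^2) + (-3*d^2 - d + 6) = -13*d^2 - d + 9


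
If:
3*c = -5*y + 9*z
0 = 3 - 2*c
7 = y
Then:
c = 3/2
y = 7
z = 79/18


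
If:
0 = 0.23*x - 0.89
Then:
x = 3.87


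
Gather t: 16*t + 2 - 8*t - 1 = 8*t + 1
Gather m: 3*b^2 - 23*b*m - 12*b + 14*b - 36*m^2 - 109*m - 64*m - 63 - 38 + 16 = 3*b^2 + 2*b - 36*m^2 + m*(-23*b - 173) - 85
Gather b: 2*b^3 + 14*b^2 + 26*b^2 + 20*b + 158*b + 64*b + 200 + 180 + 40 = 2*b^3 + 40*b^2 + 242*b + 420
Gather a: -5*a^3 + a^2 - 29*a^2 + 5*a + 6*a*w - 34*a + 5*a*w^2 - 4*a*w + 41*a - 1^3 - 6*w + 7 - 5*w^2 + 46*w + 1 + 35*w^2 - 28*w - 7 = -5*a^3 - 28*a^2 + a*(5*w^2 + 2*w + 12) + 30*w^2 + 12*w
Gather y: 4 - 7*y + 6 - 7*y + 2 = 12 - 14*y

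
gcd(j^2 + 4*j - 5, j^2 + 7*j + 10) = j + 5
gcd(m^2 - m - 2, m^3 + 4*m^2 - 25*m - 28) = m + 1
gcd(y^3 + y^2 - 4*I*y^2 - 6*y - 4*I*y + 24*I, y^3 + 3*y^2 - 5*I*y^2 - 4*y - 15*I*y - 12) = y^2 + y*(3 - 4*I) - 12*I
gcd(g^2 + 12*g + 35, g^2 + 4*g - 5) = g + 5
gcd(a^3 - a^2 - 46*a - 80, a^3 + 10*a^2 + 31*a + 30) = a^2 + 7*a + 10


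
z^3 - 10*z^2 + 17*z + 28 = (z - 7)*(z - 4)*(z + 1)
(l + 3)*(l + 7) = l^2 + 10*l + 21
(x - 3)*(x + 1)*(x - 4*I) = x^3 - 2*x^2 - 4*I*x^2 - 3*x + 8*I*x + 12*I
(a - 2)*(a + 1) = a^2 - a - 2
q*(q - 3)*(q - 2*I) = q^3 - 3*q^2 - 2*I*q^2 + 6*I*q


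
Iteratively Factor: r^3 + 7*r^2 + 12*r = (r + 3)*(r^2 + 4*r) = r*(r + 3)*(r + 4)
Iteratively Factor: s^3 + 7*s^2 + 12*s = (s + 3)*(s^2 + 4*s) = (s + 3)*(s + 4)*(s)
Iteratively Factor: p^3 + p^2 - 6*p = (p + 3)*(p^2 - 2*p) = p*(p + 3)*(p - 2)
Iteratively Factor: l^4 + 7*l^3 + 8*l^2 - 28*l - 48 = (l + 4)*(l^3 + 3*l^2 - 4*l - 12) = (l - 2)*(l + 4)*(l^2 + 5*l + 6) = (l - 2)*(l + 2)*(l + 4)*(l + 3)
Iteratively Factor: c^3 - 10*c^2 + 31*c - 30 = (c - 3)*(c^2 - 7*c + 10) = (c - 3)*(c - 2)*(c - 5)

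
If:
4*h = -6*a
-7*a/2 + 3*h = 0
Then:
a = 0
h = 0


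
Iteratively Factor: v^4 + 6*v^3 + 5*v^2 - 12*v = (v + 3)*(v^3 + 3*v^2 - 4*v) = (v - 1)*(v + 3)*(v^2 + 4*v) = (v - 1)*(v + 3)*(v + 4)*(v)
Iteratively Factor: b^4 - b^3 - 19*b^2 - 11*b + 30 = (b + 3)*(b^3 - 4*b^2 - 7*b + 10) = (b + 2)*(b + 3)*(b^2 - 6*b + 5) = (b - 1)*(b + 2)*(b + 3)*(b - 5)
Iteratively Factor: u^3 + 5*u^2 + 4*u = (u + 4)*(u^2 + u) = (u + 1)*(u + 4)*(u)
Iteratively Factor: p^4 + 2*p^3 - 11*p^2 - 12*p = (p + 4)*(p^3 - 2*p^2 - 3*p) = p*(p + 4)*(p^2 - 2*p - 3) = p*(p + 1)*(p + 4)*(p - 3)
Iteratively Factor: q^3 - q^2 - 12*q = (q - 4)*(q^2 + 3*q) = q*(q - 4)*(q + 3)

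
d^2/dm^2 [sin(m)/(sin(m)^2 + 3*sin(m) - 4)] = (-sin(m)^4 + 2*sin(m)^3 - 20*sin(m)^2 - 32*sin(m) - 24)/((sin(m) - 1)^2*(sin(m) + 4)^3)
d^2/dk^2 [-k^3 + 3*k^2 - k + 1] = 6 - 6*k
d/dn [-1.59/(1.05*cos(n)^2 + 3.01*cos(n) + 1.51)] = -(3.339*cos(n) + 4.7859)*sin(n)/(1.05*cos(n)^2 + 3.01*cos(n) + 1.51)^2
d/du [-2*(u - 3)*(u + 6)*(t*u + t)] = 2*t*(-3*u^2 - 8*u + 15)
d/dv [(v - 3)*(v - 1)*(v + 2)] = 3*v^2 - 4*v - 5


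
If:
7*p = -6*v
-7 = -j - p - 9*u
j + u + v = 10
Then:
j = 83/8 - 69*v/56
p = -6*v/7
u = 13*v/56 - 3/8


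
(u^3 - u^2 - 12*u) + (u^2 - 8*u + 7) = u^3 - 20*u + 7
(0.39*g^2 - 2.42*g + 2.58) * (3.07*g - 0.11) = 1.1973*g^3 - 7.4723*g^2 + 8.1868*g - 0.2838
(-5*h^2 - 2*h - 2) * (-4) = 20*h^2 + 8*h + 8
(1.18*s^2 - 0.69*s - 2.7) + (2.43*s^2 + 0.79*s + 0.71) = 3.61*s^2 + 0.1*s - 1.99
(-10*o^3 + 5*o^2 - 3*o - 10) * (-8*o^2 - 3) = 80*o^5 - 40*o^4 + 54*o^3 + 65*o^2 + 9*o + 30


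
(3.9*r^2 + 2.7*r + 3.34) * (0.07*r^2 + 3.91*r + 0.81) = 0.273*r^4 + 15.438*r^3 + 13.9498*r^2 + 15.2464*r + 2.7054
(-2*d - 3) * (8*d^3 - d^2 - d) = -16*d^4 - 22*d^3 + 5*d^2 + 3*d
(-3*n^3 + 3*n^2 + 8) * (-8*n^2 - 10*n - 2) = 24*n^5 + 6*n^4 - 24*n^3 - 70*n^2 - 80*n - 16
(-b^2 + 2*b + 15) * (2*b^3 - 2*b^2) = -2*b^5 + 6*b^4 + 26*b^3 - 30*b^2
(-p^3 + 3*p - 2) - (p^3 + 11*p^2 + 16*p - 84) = -2*p^3 - 11*p^2 - 13*p + 82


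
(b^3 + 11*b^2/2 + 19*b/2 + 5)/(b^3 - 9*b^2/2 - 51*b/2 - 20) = (b + 2)/(b - 8)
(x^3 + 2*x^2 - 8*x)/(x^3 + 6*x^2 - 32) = x/(x + 4)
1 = 1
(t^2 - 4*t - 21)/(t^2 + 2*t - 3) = (t - 7)/(t - 1)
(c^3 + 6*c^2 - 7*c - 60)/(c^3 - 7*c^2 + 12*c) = (c^2 + 9*c + 20)/(c*(c - 4))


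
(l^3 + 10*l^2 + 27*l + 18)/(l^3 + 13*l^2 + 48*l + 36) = (l + 3)/(l + 6)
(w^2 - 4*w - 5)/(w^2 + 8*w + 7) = (w - 5)/(w + 7)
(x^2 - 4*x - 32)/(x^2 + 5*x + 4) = (x - 8)/(x + 1)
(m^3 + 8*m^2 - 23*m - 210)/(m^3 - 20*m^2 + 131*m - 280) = (m^2 + 13*m + 42)/(m^2 - 15*m + 56)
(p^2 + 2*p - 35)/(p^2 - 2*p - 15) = (p + 7)/(p + 3)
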